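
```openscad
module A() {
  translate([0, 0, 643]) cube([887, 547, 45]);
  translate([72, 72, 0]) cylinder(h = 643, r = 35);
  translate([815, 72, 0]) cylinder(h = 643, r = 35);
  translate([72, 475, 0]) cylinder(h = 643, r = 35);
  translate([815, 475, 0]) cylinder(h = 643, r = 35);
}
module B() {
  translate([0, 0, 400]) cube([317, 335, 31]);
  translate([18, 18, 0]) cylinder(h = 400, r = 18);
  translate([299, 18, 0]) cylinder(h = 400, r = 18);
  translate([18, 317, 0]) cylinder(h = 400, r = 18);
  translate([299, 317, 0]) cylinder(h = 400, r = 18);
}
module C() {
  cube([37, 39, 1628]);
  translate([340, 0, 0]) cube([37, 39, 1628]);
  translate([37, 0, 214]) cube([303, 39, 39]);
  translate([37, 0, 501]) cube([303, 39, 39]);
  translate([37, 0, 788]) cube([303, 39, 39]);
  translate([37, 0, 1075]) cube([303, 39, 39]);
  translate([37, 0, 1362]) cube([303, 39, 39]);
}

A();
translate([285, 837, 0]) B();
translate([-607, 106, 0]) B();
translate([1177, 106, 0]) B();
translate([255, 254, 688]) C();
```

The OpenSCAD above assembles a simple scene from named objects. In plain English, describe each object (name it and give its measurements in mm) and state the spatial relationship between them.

A is a table: top 887 mm (x) × 547 mm (y), 45 mm thick, upper face at z = 688 mm, on four round legs of 70 mm diameter, each leg's bounding box inset 37 mm from the nearest pair of top edges, running from z = 0 to the bottom of the top.

B is a four-legged stool. The seat is a 317×335×31 mm slab whose top surface is at z = 431 mm; four round legs, each 36 mm in diameter, run from the floor (z = 0) to the underside of the seat, each leg's axis is inset half a diameter from the nearest pair of seat edges (so the leg's bounding box is flush with the corner).

C is a wooden ladder with two side rails of 37×39 mm section and 1628 mm height, set 377 mm apart overall. Between them run 5 rectangular rungs (39 mm deep, 39 mm thick), front faces flush with the rails' −y face. The bottom of the first rung is 214 mm above the floor and each subsequent rung is 287 mm higher than the one below.

Three stools sit around the table at the +y, −x, +x sides. The ladder is on top of the table, centred.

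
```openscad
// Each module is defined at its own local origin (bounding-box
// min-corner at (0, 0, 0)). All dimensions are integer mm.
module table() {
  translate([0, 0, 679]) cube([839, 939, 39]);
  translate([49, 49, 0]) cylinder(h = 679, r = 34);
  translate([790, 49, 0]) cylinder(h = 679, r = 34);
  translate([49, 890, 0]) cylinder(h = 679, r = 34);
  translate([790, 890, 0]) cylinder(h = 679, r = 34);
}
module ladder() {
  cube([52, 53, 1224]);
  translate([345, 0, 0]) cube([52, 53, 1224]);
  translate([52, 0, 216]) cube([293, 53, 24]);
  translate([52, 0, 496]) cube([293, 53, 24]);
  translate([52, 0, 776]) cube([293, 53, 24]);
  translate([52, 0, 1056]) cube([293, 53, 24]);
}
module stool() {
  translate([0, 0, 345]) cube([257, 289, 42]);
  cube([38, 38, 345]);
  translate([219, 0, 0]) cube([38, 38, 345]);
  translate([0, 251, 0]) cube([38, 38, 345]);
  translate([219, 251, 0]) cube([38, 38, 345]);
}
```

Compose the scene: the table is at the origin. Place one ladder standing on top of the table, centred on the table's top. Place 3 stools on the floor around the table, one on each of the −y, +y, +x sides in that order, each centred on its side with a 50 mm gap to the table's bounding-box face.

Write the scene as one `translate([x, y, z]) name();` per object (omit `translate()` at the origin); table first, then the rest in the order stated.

table();
translate([221, 443, 718]) ladder();
translate([291, -339, 0]) stool();
translate([291, 989, 0]) stool();
translate([889, 325, 0]) stool();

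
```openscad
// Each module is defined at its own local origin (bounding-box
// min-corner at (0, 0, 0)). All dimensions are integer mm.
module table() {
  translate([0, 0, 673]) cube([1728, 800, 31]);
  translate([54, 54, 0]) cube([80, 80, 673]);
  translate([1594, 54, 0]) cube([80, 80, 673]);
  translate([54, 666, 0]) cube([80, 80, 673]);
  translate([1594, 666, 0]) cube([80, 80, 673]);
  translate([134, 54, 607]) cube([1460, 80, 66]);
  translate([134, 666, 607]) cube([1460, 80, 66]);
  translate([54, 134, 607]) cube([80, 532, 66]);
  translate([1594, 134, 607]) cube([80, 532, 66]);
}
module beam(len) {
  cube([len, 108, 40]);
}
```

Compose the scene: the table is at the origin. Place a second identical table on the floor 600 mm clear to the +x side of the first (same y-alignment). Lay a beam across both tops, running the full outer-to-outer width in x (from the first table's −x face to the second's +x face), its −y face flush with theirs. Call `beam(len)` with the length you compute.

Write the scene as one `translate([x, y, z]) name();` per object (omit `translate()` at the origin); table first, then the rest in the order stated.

table();
translate([2328, 0, 0]) table();
translate([0, 0, 704]) beam(4056);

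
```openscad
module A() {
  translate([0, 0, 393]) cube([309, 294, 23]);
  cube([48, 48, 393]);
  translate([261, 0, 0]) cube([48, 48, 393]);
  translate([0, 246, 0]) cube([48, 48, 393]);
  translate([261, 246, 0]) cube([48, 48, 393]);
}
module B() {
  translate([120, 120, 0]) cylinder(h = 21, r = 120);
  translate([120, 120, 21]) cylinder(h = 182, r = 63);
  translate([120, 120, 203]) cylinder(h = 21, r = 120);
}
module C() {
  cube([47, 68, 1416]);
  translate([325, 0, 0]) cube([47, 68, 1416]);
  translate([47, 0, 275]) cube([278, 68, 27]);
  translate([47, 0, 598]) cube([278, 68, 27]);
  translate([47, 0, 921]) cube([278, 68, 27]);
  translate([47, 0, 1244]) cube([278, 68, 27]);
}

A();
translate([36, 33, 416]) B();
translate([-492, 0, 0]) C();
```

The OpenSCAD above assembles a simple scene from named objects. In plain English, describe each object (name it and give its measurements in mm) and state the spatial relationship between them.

A is a simple wooden stool: a rectangular seat 309 mm (x) by 294 mm (y), 23 mm thick, top face at z = 416 mm, on four square legs, each 48×48 mm in cross-section. The legs rest on z = 0, each flush with a corner of the seat.

B is a spool: two coaxial disc flanges of radius 120 mm and thickness 21 mm, joined by a core cylinder of radius 63 mm and height 182 mm. The lower flange rests on z = 0 and the three cylinders share a vertical axis.

C is a wooden ladder with two side rails of 47×68 mm section and 1416 mm height, set 372 mm apart overall. Between them run 4 rectangular rungs (68 mm deep, 27 mm thick), front faces flush with the rails' −y face. The bottom of the first rung is 275 mm above the floor and each subsequent rung is 323 mm higher than the one below.

The spool is on top of the stool. The ladder is on the floor beside the stool on its −x side.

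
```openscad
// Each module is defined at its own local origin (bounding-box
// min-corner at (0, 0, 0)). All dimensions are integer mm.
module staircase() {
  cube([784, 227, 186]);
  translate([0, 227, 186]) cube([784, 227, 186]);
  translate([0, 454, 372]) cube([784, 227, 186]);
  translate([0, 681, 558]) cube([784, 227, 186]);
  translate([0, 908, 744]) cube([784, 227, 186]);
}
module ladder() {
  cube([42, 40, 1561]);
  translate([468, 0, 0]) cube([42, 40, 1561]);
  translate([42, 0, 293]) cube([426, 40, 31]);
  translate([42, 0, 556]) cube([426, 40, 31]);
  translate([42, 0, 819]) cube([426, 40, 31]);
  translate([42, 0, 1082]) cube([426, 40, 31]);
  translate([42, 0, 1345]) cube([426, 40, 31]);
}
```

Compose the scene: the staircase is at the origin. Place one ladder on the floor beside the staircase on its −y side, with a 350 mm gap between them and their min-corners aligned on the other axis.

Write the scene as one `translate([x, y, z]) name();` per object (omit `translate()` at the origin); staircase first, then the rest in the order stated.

staircase();
translate([0, -390, 0]) ladder();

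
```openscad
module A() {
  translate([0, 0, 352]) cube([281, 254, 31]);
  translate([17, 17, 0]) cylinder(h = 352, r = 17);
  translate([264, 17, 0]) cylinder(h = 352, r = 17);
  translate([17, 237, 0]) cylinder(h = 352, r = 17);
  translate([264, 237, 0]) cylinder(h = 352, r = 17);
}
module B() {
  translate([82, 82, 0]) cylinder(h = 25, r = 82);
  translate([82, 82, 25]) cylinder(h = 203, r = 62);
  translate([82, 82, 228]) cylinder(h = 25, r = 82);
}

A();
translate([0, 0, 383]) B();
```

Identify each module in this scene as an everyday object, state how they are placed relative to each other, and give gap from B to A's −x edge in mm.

The spool's min-x is at 0; the stool's min-x is 0; gap = 0 mm.

A is a stool. B is a spool. The spool is on top of the stool. The gap from the spool to the stool's −x edge is 0 mm.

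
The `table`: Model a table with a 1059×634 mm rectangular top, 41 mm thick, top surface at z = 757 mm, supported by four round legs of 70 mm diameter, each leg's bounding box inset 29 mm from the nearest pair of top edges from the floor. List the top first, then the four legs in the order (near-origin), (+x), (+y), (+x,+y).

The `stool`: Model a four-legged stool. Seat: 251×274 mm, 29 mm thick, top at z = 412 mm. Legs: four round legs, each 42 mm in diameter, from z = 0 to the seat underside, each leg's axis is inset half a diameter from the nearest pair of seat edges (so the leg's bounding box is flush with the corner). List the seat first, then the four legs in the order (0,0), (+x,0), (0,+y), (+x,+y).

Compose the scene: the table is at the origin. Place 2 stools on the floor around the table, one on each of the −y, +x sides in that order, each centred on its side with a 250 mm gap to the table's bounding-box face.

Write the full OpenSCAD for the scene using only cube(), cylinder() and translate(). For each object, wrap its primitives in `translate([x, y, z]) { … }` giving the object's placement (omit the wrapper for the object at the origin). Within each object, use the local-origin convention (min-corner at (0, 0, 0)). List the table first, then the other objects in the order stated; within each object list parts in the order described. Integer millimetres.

translate([0, 0, 716]) cube([1059, 634, 41]);
translate([64, 64, 0]) cylinder(h = 716, r = 35);
translate([995, 64, 0]) cylinder(h = 716, r = 35);
translate([64, 570, 0]) cylinder(h = 716, r = 35);
translate([995, 570, 0]) cylinder(h = 716, r = 35);
translate([404, -524, 0]) {
  translate([0, 0, 383]) cube([251, 274, 29]);
  translate([21, 21, 0]) cylinder(h = 383, r = 21);
  translate([230, 21, 0]) cylinder(h = 383, r = 21);
  translate([21, 253, 0]) cylinder(h = 383, r = 21);
  translate([230, 253, 0]) cylinder(h = 383, r = 21);
}
translate([1309, 180, 0]) {
  translate([0, 0, 383]) cube([251, 274, 29]);
  translate([21, 21, 0]) cylinder(h = 383, r = 21);
  translate([230, 21, 0]) cylinder(h = 383, r = 21);
  translate([21, 253, 0]) cylinder(h = 383, r = 21);
  translate([230, 253, 0]) cylinder(h = 383, r = 21);
}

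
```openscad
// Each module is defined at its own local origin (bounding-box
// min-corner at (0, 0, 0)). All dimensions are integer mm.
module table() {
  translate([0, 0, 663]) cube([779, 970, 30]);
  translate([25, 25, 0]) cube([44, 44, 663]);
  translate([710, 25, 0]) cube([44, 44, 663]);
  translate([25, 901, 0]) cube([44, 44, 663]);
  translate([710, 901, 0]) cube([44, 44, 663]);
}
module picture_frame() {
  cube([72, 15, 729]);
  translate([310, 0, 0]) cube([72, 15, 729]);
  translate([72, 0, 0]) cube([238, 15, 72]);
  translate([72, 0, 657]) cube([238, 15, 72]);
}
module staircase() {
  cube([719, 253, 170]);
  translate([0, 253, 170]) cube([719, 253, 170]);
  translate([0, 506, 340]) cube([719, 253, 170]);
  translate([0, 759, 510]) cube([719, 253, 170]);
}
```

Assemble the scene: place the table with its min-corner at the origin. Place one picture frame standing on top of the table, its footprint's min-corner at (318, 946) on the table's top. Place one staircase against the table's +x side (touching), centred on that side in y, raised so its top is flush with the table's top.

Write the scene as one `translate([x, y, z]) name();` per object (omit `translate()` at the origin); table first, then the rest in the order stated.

table();
translate([318, 946, 693]) picture_frame();
translate([779, -21, 13]) staircase();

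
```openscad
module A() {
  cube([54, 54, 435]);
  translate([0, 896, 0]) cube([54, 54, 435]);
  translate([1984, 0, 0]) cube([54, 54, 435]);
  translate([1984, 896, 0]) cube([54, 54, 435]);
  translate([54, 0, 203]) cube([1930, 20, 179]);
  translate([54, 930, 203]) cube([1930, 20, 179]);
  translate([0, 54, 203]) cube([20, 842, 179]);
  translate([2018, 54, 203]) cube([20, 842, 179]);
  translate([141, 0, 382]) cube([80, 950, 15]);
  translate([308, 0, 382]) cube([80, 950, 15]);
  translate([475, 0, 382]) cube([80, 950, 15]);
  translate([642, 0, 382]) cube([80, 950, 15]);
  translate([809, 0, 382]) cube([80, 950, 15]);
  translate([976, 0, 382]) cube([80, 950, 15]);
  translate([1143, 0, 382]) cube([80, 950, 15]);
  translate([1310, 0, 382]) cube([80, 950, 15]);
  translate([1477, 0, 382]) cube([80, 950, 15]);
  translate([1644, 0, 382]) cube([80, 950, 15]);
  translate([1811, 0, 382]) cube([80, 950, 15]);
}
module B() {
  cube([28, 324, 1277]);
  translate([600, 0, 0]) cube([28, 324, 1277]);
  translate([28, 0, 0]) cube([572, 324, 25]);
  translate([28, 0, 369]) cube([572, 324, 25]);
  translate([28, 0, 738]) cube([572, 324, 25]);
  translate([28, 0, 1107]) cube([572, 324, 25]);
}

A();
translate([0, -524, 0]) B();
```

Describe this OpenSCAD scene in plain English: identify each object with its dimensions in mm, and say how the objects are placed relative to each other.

A is a bed frame 2038 mm long (x) by 950 mm wide (y). Four 54×54 mm corner posts, 435 mm tall, at the corners of the footprint. Four rails of 20 mm thickness and 179 mm height run between adjacent posts with their undersides at z = 203 mm, their outer faces flush with the outside of the frame (the two x-running rails run between the posts' inner faces; the two y-running rails run between the posts' inner faces). 11 slats, each 80 mm wide (x) and 15 mm thick, lie across the top of the two x-running rails, running the full 950 mm width of the frame in y; the slats are evenly spaced along x between the inner faces of the end posts with equal gaps (rounded down to the nearest mm) at the −x end and between each pair — any rounding remainder accumulates at the +x end.

B is a bookshelf 628 mm wide overall, 324 mm deep and 1277 mm tall. The two sides are 28 mm thick vertical panels. 4 horizontal shelves of 25 mm thickness span between the inner faces of the sides; the lowest shelf sits on the floor and shelves are stacked with a clear vertical gap of 344 mm between each pair.

The bookshelf is on the floor beside the bed frame on its −y side.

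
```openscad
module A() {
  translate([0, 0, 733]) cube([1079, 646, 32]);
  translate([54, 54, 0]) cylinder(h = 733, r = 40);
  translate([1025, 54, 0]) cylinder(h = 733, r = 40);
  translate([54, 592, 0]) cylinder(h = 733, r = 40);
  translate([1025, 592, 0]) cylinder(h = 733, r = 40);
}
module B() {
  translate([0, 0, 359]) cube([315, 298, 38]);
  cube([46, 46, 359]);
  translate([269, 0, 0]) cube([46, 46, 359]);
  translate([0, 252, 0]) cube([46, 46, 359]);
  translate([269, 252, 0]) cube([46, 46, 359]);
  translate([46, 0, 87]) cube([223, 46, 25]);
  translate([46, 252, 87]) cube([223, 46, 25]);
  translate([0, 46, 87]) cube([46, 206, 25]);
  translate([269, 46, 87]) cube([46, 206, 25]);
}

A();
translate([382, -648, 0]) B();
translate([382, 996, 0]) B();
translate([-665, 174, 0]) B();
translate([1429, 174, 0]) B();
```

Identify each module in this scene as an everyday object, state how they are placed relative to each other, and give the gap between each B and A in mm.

A is a table. B is a stool. Four stools sit around the table at the −y, +y, −x, +x sides. The gap between each stool and the table is 350 mm.

Each stool's nearest face is 350 mm from the table's bounding box.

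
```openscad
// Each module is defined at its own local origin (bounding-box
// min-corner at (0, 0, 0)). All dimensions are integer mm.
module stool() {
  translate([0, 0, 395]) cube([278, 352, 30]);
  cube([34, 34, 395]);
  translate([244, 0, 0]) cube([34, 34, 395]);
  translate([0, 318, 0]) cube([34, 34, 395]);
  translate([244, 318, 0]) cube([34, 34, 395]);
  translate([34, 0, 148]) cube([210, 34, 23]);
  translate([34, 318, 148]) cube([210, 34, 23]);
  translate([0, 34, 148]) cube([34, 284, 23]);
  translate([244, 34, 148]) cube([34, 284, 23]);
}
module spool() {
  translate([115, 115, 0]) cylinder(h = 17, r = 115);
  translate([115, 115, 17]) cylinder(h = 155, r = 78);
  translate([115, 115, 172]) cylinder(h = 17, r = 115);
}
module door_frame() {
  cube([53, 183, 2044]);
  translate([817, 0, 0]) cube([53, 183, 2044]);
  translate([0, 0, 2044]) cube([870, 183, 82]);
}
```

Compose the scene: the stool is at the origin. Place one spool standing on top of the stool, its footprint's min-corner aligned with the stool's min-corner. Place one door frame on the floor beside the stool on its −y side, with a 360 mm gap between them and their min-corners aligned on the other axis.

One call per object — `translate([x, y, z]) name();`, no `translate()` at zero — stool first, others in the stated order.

stool();
translate([0, 0, 425]) spool();
translate([0, -543, 0]) door_frame();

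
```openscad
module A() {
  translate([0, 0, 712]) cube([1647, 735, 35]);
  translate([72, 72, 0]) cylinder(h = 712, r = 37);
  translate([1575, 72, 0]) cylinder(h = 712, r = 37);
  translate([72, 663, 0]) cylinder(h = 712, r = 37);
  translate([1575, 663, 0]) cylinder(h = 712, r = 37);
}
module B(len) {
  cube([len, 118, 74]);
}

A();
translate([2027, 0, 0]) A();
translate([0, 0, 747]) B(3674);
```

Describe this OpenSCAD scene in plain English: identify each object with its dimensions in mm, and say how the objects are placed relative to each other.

A is a table with a 1647×735 mm rectangular top, 35 mm thick, top surface at z = 747 mm, supported by four round legs of 74 mm diameter, each leg's bounding box inset 35 mm from the nearest pair of top edges, running from the floor.

B is a rectangular beam 3674 mm long (x), 118 mm deep (y), 74 mm thick (z).

The beam spans the tops of two tables placed 380 mm apart, resting at z = 747 mm.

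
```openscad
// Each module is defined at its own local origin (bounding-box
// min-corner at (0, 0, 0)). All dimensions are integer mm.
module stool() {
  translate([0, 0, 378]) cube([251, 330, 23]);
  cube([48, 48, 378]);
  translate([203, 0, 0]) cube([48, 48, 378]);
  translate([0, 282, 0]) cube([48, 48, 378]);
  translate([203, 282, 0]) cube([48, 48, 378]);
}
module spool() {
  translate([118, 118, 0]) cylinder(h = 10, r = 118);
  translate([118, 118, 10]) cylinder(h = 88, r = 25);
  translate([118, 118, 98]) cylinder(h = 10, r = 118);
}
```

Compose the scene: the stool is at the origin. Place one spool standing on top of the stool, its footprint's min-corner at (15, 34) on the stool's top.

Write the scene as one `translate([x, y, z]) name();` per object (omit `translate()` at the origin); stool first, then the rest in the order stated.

stool();
translate([15, 34, 401]) spool();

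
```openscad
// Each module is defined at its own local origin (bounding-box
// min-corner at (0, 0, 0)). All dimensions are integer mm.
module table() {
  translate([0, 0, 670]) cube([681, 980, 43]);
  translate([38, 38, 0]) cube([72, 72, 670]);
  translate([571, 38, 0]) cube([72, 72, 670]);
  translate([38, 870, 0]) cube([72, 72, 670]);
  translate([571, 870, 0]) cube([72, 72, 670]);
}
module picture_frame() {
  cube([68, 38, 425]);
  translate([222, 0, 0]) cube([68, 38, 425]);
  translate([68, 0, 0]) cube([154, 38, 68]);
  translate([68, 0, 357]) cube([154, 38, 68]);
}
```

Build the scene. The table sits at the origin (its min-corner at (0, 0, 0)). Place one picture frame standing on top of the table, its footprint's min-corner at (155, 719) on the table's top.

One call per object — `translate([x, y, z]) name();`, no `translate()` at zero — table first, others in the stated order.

table();
translate([155, 719, 713]) picture_frame();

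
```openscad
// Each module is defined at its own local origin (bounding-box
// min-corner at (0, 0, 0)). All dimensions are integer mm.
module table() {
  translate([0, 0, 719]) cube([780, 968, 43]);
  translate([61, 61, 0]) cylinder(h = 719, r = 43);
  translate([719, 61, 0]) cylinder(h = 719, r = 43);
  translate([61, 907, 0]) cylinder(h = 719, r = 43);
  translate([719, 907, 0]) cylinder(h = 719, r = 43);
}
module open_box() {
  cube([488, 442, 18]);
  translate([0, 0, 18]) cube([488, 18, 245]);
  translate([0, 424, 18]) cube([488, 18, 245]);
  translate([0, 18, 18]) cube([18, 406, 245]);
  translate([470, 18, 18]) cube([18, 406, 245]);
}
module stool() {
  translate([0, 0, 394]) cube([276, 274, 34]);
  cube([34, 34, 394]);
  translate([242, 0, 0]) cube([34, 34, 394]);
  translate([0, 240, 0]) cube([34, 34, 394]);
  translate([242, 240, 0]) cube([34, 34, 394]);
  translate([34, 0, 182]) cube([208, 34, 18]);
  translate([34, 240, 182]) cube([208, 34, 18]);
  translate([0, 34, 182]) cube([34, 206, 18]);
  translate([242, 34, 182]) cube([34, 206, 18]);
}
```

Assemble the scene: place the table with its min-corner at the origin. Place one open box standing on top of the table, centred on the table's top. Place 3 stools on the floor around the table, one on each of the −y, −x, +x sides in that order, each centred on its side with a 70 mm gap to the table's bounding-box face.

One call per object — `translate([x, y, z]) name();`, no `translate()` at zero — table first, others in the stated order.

table();
translate([146, 263, 762]) open_box();
translate([252, -344, 0]) stool();
translate([-346, 347, 0]) stool();
translate([850, 347, 0]) stool();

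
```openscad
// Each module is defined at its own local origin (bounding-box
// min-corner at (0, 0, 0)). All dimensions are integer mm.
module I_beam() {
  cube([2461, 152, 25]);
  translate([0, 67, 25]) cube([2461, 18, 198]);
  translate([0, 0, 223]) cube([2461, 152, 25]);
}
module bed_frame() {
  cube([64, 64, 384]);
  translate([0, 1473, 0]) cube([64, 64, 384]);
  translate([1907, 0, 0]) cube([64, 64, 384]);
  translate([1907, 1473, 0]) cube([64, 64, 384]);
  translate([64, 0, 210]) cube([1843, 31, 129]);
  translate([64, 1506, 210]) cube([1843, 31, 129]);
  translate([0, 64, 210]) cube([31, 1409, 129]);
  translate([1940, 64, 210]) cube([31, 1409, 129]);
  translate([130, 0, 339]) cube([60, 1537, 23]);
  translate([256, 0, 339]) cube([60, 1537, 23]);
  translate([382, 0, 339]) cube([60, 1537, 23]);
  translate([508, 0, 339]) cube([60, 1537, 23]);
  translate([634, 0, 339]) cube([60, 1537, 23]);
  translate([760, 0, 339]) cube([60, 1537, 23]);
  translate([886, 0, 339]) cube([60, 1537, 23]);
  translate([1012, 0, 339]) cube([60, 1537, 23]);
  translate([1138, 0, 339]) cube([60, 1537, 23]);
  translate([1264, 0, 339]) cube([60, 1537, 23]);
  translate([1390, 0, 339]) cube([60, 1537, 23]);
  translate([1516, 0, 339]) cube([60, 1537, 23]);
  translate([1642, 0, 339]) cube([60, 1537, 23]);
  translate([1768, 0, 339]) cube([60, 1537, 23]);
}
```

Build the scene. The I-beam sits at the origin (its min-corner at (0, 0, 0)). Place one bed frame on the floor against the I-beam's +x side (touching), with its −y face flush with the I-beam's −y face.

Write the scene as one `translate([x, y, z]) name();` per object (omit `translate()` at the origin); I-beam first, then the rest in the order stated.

I_beam();
translate([2461, 0, 0]) bed_frame();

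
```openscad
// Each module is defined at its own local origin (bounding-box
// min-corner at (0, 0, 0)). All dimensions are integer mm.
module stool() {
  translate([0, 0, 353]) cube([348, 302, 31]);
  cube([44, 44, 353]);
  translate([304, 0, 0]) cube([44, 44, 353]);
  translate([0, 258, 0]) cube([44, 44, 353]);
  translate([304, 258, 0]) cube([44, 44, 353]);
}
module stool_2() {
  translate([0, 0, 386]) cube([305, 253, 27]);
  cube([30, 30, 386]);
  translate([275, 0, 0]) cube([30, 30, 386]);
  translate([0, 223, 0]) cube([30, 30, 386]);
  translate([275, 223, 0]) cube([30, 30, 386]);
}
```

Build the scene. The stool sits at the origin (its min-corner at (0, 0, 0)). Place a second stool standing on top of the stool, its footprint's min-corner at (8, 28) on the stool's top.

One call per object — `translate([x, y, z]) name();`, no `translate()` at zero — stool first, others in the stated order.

stool();
translate([8, 28, 384]) stool_2();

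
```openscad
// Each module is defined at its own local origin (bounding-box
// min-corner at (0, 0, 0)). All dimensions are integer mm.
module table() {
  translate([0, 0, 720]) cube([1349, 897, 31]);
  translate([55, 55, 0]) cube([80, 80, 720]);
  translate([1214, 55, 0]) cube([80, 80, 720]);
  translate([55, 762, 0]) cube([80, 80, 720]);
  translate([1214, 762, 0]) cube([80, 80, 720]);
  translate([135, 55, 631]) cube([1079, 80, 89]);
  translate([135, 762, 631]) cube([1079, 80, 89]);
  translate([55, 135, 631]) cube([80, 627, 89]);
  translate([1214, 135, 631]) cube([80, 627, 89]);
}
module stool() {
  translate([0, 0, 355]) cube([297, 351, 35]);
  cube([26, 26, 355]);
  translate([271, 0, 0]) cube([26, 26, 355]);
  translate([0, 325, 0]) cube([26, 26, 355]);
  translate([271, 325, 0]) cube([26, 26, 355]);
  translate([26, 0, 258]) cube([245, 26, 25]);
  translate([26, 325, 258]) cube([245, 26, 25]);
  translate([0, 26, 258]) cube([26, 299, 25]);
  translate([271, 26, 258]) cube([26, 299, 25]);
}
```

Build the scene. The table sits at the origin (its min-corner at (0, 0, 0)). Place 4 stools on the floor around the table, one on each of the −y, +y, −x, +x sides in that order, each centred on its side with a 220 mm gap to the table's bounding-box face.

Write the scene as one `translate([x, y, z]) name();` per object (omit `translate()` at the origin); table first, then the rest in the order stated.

table();
translate([526, -571, 0]) stool();
translate([526, 1117, 0]) stool();
translate([-517, 273, 0]) stool();
translate([1569, 273, 0]) stool();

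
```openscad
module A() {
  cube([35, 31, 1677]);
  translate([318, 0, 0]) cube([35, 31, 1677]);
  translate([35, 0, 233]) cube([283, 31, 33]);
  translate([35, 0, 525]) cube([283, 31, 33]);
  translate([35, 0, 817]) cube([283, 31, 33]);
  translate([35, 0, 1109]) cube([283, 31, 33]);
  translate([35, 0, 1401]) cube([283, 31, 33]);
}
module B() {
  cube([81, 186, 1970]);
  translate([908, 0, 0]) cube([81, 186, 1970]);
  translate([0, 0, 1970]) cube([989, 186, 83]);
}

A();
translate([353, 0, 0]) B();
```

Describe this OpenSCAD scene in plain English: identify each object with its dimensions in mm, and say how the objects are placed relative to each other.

A is a wooden ladder with two side rails of 35×31 mm section and 1677 mm height, set 353 mm apart overall. Between them run 5 rectangular rungs (31 mm deep, 33 mm thick), front faces flush with the rails' −y face. The bottom of the first rung is 233 mm above the floor and each subsequent rung is 292 mm higher than the one below.

B is a rectangular door frame: two vertical jambs of 81×186 mm section, 1970 mm tall, with a clear opening 827 mm wide between their inner faces. A header 83 mm tall and 186 mm deep lies on top of the jambs and spans the full outside width.

The door frame is against the ladder's +x side, with their −y faces flush.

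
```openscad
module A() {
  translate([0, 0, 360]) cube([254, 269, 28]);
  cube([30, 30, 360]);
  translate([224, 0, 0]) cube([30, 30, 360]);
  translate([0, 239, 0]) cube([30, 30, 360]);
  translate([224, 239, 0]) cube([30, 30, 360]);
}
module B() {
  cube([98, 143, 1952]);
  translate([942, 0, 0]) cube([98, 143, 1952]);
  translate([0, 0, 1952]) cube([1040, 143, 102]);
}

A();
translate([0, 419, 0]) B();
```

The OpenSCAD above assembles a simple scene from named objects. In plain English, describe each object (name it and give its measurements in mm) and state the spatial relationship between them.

A is a simple wooden stool: a rectangular seat 254 mm (x) by 269 mm (y), 28 mm thick, top face at z = 388 mm, on four square legs, each 30×30 mm in cross-section. The legs rest on z = 0, each flush with a corner of the seat.

B is a rectangular door frame: two vertical jambs of 98×143 mm section, 1952 mm tall, with a clear opening 844 mm wide between their inner faces. A header 102 mm tall and 143 mm deep lies on top of the jambs and spans the full outside width.

The door frame is on the floor beside the stool on its +y side.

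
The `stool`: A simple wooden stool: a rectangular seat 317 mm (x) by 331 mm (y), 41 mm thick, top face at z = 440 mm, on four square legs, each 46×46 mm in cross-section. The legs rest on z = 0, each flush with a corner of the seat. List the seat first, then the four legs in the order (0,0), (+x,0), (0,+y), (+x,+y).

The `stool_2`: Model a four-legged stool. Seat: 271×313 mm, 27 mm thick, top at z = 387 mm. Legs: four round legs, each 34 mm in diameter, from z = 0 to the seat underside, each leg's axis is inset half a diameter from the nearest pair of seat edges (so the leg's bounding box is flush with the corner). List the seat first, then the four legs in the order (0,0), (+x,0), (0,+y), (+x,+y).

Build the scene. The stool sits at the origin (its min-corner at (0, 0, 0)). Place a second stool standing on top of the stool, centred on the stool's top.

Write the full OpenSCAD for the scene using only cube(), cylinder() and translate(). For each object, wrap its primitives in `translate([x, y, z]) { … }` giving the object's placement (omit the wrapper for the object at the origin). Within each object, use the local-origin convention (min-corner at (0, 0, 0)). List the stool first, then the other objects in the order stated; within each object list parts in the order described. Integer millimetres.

translate([0, 0, 399]) cube([317, 331, 41]);
cube([46, 46, 399]);
translate([271, 0, 0]) cube([46, 46, 399]);
translate([0, 285, 0]) cube([46, 46, 399]);
translate([271, 285, 0]) cube([46, 46, 399]);
translate([23, 9, 440]) {
  translate([0, 0, 360]) cube([271, 313, 27]);
  translate([17, 17, 0]) cylinder(h = 360, r = 17);
  translate([254, 17, 0]) cylinder(h = 360, r = 17);
  translate([17, 296, 0]) cylinder(h = 360, r = 17);
  translate([254, 296, 0]) cylinder(h = 360, r = 17);
}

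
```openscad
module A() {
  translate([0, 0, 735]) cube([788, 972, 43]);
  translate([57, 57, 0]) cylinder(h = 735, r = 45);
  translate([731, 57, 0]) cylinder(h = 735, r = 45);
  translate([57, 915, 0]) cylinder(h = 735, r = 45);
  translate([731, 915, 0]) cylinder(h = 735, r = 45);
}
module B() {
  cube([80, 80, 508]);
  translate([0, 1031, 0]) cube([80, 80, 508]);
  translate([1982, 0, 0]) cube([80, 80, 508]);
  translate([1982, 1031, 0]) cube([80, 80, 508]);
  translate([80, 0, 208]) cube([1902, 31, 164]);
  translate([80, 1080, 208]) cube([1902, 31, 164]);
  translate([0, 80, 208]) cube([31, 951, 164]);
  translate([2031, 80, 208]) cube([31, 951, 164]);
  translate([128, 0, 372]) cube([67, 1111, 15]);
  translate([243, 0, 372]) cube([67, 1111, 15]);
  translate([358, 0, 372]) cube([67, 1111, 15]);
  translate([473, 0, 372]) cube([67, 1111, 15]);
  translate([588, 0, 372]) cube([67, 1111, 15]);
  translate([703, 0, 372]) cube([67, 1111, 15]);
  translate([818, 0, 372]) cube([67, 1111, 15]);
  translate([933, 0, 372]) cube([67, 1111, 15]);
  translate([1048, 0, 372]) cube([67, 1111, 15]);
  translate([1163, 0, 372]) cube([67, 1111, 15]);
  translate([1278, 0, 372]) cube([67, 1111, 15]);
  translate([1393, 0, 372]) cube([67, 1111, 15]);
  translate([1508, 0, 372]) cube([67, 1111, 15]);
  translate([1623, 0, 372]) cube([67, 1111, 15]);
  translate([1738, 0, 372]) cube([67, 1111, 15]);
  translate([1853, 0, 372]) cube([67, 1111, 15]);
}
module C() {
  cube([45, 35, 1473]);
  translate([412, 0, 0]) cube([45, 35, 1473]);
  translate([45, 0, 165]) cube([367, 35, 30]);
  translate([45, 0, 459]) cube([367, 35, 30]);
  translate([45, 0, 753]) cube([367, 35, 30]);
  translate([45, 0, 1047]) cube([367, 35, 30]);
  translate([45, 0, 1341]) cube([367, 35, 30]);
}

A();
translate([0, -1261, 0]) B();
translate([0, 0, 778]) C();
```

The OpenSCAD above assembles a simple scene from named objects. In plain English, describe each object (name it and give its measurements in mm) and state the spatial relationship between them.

A is a rectangular dining table. The top is 788×972×43 mm with its upper surface at z = 778 mm. It stands on four round legs of 90 mm diameter, each leg's bounding box inset 12 mm from the nearest pair of top edges, running from the floor to the underside of the top.

B is a bed frame 2062 mm long (x) by 1111 mm wide (y). Four 80×80 mm corner posts, 508 mm tall, at the corners of the footprint. Four rails of 31 mm thickness and 164 mm height run between adjacent posts with their undersides at z = 208 mm, their outer faces flush with the outside of the frame (the two x-running rails run between the posts' inner faces; the two y-running rails run between the posts' inner faces). 16 slats, each 67 mm wide (x) and 15 mm thick, lie across the top of the two x-running rails, running the full 1111 mm width of the frame in y; the slats are evenly spaced along x between the inner faces of the end posts with equal gaps (rounded down to the nearest mm) at the −x end and between each pair — any rounding remainder accumulates at the +x end.

C is a straight ladder. Two 45×35 mm vertical rails, 1473 mm tall, stand 457 mm apart (outside-to-outside) with their front faces coplanar on the −y side. 5 rungs, each 35 mm deep and 30 mm tall, span between the inner faces of the rails, front faces flush with the rails. The lowest rung's underside is at z = 165 mm and rungs are spaced 294 mm apart (underside to underside).

The bed frame is on the floor beside the table on its −y side. The ladder is on top of the table.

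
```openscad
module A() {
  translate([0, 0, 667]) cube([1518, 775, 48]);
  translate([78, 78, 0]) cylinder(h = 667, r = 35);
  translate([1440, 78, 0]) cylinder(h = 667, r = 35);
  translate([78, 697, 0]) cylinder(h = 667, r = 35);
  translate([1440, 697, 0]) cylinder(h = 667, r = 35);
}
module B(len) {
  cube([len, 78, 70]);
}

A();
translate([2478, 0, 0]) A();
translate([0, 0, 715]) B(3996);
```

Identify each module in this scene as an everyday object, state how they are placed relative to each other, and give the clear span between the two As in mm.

Second table starts at x = 2478; first ends at x = 1518; clear span = 2478 − 1518 = 960 mm.

A is a table. B is a beam. A beam spans the tops of two tables. The clear span between the two tables is 960 mm.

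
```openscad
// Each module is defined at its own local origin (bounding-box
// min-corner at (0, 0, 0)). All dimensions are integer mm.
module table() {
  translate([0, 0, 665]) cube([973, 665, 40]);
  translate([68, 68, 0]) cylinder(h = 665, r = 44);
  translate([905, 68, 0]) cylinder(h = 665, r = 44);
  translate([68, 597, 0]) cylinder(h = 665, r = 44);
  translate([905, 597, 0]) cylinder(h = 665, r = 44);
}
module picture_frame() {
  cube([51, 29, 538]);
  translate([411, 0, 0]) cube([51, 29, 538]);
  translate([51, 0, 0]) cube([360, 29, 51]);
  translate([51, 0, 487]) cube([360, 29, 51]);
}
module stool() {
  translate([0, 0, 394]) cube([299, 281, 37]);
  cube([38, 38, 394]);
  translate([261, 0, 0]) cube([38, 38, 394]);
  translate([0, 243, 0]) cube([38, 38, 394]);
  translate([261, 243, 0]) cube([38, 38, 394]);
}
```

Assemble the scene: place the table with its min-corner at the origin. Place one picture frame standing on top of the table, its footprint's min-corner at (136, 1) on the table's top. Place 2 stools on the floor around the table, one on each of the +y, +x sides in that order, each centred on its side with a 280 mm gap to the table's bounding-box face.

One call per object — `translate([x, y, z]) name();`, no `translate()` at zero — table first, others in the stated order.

table();
translate([136, 1, 705]) picture_frame();
translate([337, 945, 0]) stool();
translate([1253, 192, 0]) stool();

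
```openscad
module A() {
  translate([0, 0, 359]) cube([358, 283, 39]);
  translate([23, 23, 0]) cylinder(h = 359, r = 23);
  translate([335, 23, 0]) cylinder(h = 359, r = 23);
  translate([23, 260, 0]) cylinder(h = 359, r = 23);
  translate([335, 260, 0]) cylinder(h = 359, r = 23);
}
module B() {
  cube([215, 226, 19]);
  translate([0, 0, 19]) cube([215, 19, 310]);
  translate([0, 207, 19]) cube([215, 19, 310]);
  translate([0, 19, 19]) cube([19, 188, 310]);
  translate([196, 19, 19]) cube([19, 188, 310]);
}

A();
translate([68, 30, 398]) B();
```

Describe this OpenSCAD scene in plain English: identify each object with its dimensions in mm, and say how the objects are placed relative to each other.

A is a simple wooden stool: a rectangular seat 358 mm (x) by 283 mm (y), 39 mm thick, top face at z = 398 mm, on four round legs, each 46 mm in diameter. The legs rest on z = 0, each leg's axis is inset half a diameter from the nearest pair of seat edges (so the leg's bounding box is flush with the corner).

B is an open-topped rectangular box: outside dimensions 215×226×329 mm, with a uniform wall and base thickness of 19 mm. The base is a full 215×226 slab on the floor; four walls sit on top of the base. The front and back walls (the −y and +y sides) span the full width; the two side walls fit between them.

The open box is on top of the stool.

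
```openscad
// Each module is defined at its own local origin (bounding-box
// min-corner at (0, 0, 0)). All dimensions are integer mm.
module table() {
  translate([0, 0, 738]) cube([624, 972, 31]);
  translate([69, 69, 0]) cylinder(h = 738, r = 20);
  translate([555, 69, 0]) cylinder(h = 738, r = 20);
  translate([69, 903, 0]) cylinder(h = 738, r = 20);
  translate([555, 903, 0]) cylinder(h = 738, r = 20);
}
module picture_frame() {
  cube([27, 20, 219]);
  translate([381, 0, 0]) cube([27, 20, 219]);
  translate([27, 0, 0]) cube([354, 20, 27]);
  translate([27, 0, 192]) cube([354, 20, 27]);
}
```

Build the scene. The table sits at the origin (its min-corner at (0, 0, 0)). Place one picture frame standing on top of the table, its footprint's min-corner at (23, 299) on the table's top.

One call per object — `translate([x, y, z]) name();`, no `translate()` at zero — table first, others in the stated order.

table();
translate([23, 299, 769]) picture_frame();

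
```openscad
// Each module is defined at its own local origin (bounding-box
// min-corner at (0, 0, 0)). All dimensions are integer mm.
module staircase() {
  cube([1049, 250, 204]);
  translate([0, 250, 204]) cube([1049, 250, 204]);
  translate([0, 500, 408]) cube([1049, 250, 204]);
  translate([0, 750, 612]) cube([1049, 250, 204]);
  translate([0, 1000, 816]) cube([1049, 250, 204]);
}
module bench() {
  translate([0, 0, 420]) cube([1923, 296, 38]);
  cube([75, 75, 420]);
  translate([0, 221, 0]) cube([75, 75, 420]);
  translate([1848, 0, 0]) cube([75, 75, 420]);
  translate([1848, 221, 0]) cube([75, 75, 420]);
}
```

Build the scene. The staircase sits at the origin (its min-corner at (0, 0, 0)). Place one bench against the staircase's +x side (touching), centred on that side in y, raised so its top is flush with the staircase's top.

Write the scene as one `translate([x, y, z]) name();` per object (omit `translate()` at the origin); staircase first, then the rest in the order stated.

staircase();
translate([1049, 477, 562]) bench();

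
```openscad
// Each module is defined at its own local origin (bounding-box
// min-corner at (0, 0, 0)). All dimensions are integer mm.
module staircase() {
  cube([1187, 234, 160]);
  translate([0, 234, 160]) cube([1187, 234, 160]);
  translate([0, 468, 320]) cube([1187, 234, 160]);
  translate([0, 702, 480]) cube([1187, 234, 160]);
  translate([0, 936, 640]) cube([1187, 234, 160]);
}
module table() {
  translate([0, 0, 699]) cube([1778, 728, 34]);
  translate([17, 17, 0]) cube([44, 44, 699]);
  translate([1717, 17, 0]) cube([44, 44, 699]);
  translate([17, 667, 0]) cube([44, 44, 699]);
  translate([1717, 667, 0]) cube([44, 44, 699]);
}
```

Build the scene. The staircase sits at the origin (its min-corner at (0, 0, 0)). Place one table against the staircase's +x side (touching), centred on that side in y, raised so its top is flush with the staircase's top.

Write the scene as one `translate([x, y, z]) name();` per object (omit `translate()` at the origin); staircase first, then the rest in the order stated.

staircase();
translate([1187, 221, 67]) table();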